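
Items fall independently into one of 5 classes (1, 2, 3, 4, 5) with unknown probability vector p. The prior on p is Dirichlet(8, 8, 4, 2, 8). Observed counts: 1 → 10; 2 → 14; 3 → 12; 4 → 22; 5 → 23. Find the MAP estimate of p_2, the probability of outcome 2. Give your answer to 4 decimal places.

MAP estimate: 0.1981

The posterior is Dirichlet(αᵢ + nᵢ) = Dirichlet(18, 22, 16, 24, 31).
For a Dirichlet(a₁,…,a_K) with all aᵢ > 1, the mode has j-th component (aⱼ − 1)/(Σaᵢ − K).
Here Σaᵢ = 111 and K = 5, so p_2 = (22 − 1)/(111 − 5) = 21/106 ≈ 0.1981.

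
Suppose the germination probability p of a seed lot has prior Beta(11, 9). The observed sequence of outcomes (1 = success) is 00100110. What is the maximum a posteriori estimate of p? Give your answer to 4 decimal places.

p̂_MAP = 0.5000

Prior: Beta(11, 9).
Data: 3 successes in 8 trials (from the sequence). The binomial likelihood contributes p^3(1−p)^5, so the posterior is Beta(11+3, 9+5) = Beta(14, 14).
For Beta(a, b) with a, b > 1 the mode is (a−1)/(a+b−2) = 13/26 ≈ 0.5000.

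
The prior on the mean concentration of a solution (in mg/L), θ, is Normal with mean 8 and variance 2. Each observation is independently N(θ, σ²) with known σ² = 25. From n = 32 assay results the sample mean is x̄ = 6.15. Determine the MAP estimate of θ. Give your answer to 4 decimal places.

θ̂_MAP = 6.6697

n = 32, x̄ = 6.15.
For a Normal prior and Normal likelihood with known variance, the posterior is Normal; its mode equals its mean, the precision-weighted average.
Prior precision 1/σ₀² = 1/2 = 0.5; data precision n/σ² = 32/25 = 1.28.
θ̂ = (0.5·8 + 1.28·6.15) / (0.5 + 1.28) = 11.872/1.78 = 2968/445 ≈ 6.6697.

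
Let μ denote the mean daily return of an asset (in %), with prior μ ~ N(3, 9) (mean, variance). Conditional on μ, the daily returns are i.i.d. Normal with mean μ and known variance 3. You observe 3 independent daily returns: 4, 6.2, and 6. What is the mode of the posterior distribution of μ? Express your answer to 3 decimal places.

μ̂_MAP = 5.160

n = 3; x̄ = (4 + 6.2 + 6)/3 = 16.2/3 = 5.4.
For a Normal prior and Normal likelihood with known variance, the posterior is Normal; its mode equals its mean, the precision-weighted average.
Prior precision 1/σ₀² = 1/9; data precision n/σ² = 3/3 = 1.
μ̂ = ((1/9)·3 + 1·5.4) / (1/9 + 1) = (86/15)/(10/9) = 5.160.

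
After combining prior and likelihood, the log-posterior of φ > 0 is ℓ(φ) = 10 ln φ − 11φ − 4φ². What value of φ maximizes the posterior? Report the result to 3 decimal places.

ℓ'(φ) = 10/φ − 11 − 8φ. Setting this to zero and multiplying by φ: 8φ² + 11φ − 10 = 0.
φ = (−11 + √(11² + 4·8·10)) / (2·8) = (−11 + √441) / 16 = (−11 + 21)/16 = 5/8.
ℓ''(φ) = −10/φ² − 8 < 0, confirming a maximum.

φ̂_MAP = 0.625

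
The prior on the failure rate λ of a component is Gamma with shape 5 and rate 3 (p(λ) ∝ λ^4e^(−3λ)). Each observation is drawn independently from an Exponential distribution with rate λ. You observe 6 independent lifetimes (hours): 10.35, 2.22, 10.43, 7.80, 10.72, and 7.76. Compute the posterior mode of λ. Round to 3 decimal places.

The Exponential(rate=λ) likelihood is ∝ λ^n e^(−λΣtᵢ). Here n = 6 and Σtᵢ = 10.35 + 2.22 + 10.43 + 7.80 + 10.72 + 7.76 = 49.28.
Posterior ∝ λ^4e^(−3λ) · λ^6e^(−49.28λ) = λ^10e^(−52.28λ), i.e. Gamma(11, 52.28).
Mode = (a−1)/b = 10/52.28 ≈ 0.191.

λ̂_MAP = 0.191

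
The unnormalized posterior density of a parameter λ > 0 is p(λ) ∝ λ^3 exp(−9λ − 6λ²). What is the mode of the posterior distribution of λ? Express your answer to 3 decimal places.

ℓ'(λ) = 3/λ − 9 − 12λ. Setting this to zero and multiplying by λ: 12λ² + 9λ − 3 = 0.
λ = (−9 + √(9² + 4·12·3)) / (2·12) = (−9 + √225) / 24 = (−9 + 15)/24 = 1/4.
ℓ''(λ) = −3/λ² − 12 < 0, confirming a maximum.

λ̂_MAP = 0.250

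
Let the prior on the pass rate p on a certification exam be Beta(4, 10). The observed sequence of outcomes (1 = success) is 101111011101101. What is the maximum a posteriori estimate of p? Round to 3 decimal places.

p̂_MAP = 0.519

Prior: Beta(4, 10).
Data: 11 successes in 15 trials (from the sequence). The binomial likelihood contributes p^11(1−p)^4, so the posterior is Beta(4+11, 10+4) = Beta(15, 14).
For Beta(a, b) with a, b > 1 the mode is (a−1)/(a+b−2) = 14/27 ≈ 0.519.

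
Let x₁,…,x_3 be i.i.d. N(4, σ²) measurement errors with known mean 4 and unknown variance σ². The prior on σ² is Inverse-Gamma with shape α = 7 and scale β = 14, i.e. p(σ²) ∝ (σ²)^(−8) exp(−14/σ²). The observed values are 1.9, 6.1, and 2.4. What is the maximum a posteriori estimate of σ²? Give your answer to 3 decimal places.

σ̂²_MAP = 2.073

Sum of squared deviations about the known mean: SS = (1.9−4)² + (6.1−4)² + (2.4−4)² = 11.38.
The Normal likelihood contributes (σ²)^(−n/2) exp(−SS/(2σ²)), so the posterior is Inverse-Gamma(α + n/2, β + SS/2) = Inverse-Gamma(8.5, 19.69).
The mode of Inverse-Gamma(a, b) is b/(a+1) = 19.69/9.5 ≈ 2.073.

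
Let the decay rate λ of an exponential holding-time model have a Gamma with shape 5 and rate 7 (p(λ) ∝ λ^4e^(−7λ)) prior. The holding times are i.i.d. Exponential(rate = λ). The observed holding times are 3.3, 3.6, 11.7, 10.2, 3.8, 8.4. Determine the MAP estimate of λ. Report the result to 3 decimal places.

λ̂_MAP = 0.208

The Exponential(rate=λ) likelihood is ∝ λ^n e^(−λΣtᵢ). Here n = 6 and Σtᵢ = 3.3 + 3.6 + 11.7 + 10.2 + 3.8 + 8.4 = 41.
Posterior ∝ λ^4e^(−7λ) · λ^6e^(−41λ) = λ^10e^(−48λ), i.e. Gamma(11, 48).
Mode = (a−1)/b = 10/48 ≈ 0.208.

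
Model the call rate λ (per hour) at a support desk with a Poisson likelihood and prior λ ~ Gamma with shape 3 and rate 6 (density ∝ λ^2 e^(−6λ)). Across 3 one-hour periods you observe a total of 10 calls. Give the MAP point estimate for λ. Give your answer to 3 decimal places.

Σxᵢ = 10, n = 3.
Posterior ∝ λ^2e^(−6λ) · λ^10e^(−3λ) = λ^12e^(−9λ), i.e. Gamma(shape=13, rate=9).
The mode of a Gamma(a, b) with a ≥ 1 (shape–rate) is (a−1)/b = 12/9 ≈ 1.333.

λ̂_MAP = 1.333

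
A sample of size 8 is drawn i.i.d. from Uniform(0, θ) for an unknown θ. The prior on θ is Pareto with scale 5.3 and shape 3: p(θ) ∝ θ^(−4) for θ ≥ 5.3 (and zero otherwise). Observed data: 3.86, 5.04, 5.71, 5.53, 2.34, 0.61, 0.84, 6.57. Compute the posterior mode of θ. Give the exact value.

The Uniform(0, θ) likelihood is θ^(−n) for θ ≥ max(xᵢ), zero otherwise. Here max(xᵢ) = 6.57.
Posterior ∝ θ^(−4) · θ^(−8) = θ^(−12) on θ ≥ max(5.3, 6.57) = 6.57.
This density is strictly decreasing in θ, so the posterior mode lies at the lower boundary of the support.

θ̂_MAP = 6.57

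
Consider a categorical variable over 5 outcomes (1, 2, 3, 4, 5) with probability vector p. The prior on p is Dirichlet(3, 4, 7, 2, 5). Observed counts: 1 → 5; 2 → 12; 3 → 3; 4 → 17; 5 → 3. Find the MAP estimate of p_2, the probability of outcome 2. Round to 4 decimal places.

MAP estimate: 0.2679

The posterior is Dirichlet(αᵢ + nᵢ) = Dirichlet(8, 16, 10, 19, 8).
For a Dirichlet(a₁,…,a_K) with all aᵢ > 1, the mode has j-th component (aⱼ − 1)/(Σaᵢ − K).
Here Σaᵢ = 61 and K = 5, so p_2 = (16 − 1)/(61 − 5) = 15/56 ≈ 0.2679.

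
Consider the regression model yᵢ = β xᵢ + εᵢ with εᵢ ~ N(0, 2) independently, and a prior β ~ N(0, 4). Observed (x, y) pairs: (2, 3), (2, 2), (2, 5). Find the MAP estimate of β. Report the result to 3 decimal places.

β̂_MAP = 1.600

log p(β | y) = −Σ(yᵢ − βxᵢ)²/(2·2) − β²/(2·4) + const.
Setting the derivative to zero: Σxᵢ(yᵢ − βxᵢ)/2 − β/4 = 0, so β = Σxᵢyᵢ / (Σxᵢ² + σ²/τ²).
Σxᵢyᵢ = 2·3 + 2·2 + 2·5 = 20; Σxᵢ² = 12; σ²/τ² = 0.5.
β̂_MAP = 20 / (12 + 0.5) = 20/12.5 ≈ 1.600.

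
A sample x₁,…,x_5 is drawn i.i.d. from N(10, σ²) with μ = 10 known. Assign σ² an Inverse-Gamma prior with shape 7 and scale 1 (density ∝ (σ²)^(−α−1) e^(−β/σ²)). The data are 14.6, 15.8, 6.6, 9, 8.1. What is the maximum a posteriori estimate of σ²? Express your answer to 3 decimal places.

Sum of squared deviations about the known mean: SS = (14.6−10)² + (15.8−10)² + (6.6−10)² + (9−10)² + (8.1−10)² = 70.97.
The Normal likelihood contributes (σ²)^(−n/2) exp(−SS/(2σ²)), so the posterior is Inverse-Gamma(α + n/2, β + SS/2) = Inverse-Gamma(9.5, 36.485).
The mode of Inverse-Gamma(a, b) is b/(a+1) = 36.485/10.5 ≈ 3.475.

σ̂²_MAP = 3.475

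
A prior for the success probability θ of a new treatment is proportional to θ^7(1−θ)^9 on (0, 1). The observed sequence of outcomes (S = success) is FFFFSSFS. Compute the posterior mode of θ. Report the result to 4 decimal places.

θ̂_MAP = 0.4167

The prior density ∝ θ^7(1−θ)^9 is the kernel of Beta(8, 10).
Data: 3 successes in 8 trials (from the sequence). The binomial likelihood contributes θ^3(1−θ)^5, so the posterior is Beta(8+3, 10+5) = Beta(11, 15).
For Beta(a, b) with a, b > 1 the mode is (a−1)/(a+b−2) = 10/24 ≈ 0.4167.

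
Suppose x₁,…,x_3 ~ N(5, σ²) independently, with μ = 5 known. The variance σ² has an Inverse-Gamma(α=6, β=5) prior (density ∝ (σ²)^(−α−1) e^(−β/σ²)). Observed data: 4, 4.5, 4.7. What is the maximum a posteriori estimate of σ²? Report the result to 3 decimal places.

σ̂²_MAP = 0.667

Sum of squared deviations about the known mean: SS = (4−5)² + (4.5−5)² + (4.7−5)² = 1.34.
The Normal likelihood contributes (σ²)^(−n/2) exp(−SS/(2σ²)), so the posterior is Inverse-Gamma(α + n/2, β + SS/2) = Inverse-Gamma(7.5, 5.67).
The mode of Inverse-Gamma(a, b) is b/(a+1) = 5.67/8.5 ≈ 0.667.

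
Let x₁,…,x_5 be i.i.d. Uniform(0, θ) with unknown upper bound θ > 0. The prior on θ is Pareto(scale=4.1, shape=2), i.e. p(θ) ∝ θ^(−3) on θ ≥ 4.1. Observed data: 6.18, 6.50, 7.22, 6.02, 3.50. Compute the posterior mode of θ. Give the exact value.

The Uniform(0, θ) likelihood is θ^(−n) for θ ≥ max(xᵢ), zero otherwise. Here max(xᵢ) = 7.22.
Posterior ∝ θ^(−3) · θ^(−5) = θ^(−8) on θ ≥ max(4.1, 7.22) = 7.22.
This density is strictly decreasing in θ, so the posterior mode lies at the lower boundary of the support.

θ̂_MAP = 7.22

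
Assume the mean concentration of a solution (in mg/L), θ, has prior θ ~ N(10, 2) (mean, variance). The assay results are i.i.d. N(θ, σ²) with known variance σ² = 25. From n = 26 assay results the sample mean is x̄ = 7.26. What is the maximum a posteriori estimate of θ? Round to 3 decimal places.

n = 26, x̄ = 7.26.
For a Normal prior and Normal likelihood with known variance, the posterior is Normal; its mode equals its mean, the precision-weighted average.
Prior precision 1/σ₀² = 1/2 = 0.5; data precision n/σ² = 26/25 = 1.04.
θ̂ = (0.5·10 + 1.04·7.26) / (0.5 + 1.04) = 12.5504/1.54 = 15688/1925 ≈ 8.150.

θ̂_MAP = 8.150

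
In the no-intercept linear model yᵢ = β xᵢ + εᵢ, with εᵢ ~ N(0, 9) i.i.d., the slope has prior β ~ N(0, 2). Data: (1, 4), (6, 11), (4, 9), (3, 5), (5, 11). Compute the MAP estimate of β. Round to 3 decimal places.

log p(β | y) = −Σ(yᵢ − βxᵢ)²/(2·9) − β²/(2·2) + const.
Setting the derivative to zero: Σxᵢ(yᵢ − βxᵢ)/9 − β/2 = 0, so β = Σxᵢyᵢ / (Σxᵢ² + σ²/τ²).
Σxᵢyᵢ = 1·4 + 6·11 + 4·9 + 3·5 + 5·11 = 176; Σxᵢ² = 87; σ²/τ² = 4.5.
β̂_MAP = 176 / (87 + 4.5) = 176/91.5 ≈ 1.923.

β̂_MAP = 1.923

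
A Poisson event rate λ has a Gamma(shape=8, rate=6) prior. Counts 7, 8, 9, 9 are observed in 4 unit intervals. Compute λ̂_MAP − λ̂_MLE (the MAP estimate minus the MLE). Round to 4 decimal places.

Σxᵢ = 33. Posterior is Gamma(41, 10); MAP = (41−1)/10 = 40/10 ≈ 4.00000.
MLE = x̄ = 33/4 ≈ 8.25000.
Difference = 40/10 − 33/4 = -17/4 ≈ -4.2500.

MAP − MLE = -4.2500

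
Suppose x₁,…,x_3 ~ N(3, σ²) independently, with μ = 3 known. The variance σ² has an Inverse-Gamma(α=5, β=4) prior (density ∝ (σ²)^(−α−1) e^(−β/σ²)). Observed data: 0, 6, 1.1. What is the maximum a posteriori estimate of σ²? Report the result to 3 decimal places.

σ̂²_MAP = 1.974

Sum of squared deviations about the known mean: SS = (0−3)² + (6−3)² + (1.1−3)² = 21.61.
The Normal likelihood contributes (σ²)^(−n/2) exp(−SS/(2σ²)), so the posterior is Inverse-Gamma(α + n/2, β + SS/2) = Inverse-Gamma(6.5, 14.805).
The mode of Inverse-Gamma(a, b) is b/(a+1) = 14.805/7.5 ≈ 1.974.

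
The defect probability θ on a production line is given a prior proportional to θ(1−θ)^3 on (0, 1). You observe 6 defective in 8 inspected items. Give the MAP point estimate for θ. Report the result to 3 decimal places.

The prior density ∝ θ(1−θ)^3 is the kernel of Beta(2, 4).
Data: 6 successes in 8 trials. The binomial likelihood contributes θ^6(1−θ)^2, so the posterior is Beta(2+6, 4+2) = Beta(8, 6).
For Beta(a, b) with a, b > 1 the mode is (a−1)/(a+b−2) = 7/12 ≈ 0.583.

θ̂_MAP = 0.583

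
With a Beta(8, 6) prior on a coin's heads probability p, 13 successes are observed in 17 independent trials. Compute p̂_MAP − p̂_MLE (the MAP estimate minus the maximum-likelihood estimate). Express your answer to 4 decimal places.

MAP − MLE = -0.0751

Posterior is Beta(21, 10); MAP = (21−1)/(31−2) = 20/29 ≈ 0.68966.
MLE ignores the prior: p̂_MLE = k/n = 13/17 ≈ 0.76471.
Difference = 20/29 − 13/17 = -37/493 ≈ -0.0751.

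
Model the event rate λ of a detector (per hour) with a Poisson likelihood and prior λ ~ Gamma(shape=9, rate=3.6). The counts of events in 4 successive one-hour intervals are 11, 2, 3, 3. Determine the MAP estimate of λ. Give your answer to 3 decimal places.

Σxᵢ = 11+2+3+3 = 19, with n = 4.
Posterior ∝ λ^8e^(−3.6λ) · λ^19e^(−4λ) = λ^27e^(−7.6λ), i.e. Gamma(shape=28, rate=7.6).
The mode of a Gamma(a, b) with a ≥ 1 (shape–rate) is (a−1)/b = 27/7.6 ≈ 3.553.

λ̂_MAP = 3.553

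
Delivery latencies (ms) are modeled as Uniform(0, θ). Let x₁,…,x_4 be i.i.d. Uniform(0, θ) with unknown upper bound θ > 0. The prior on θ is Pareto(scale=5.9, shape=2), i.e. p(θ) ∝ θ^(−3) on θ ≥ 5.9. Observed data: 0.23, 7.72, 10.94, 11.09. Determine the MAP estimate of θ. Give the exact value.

The Uniform(0, θ) likelihood is θ^(−n) for θ ≥ max(xᵢ), zero otherwise. Here max(xᵢ) = 11.09.
Posterior ∝ θ^(−3) · θ^(−4) = θ^(−7) on θ ≥ max(5.9, 11.09) = 11.09.
This density is strictly decreasing in θ, so the posterior mode lies at the lower boundary of the support.

θ̂_MAP = 11.09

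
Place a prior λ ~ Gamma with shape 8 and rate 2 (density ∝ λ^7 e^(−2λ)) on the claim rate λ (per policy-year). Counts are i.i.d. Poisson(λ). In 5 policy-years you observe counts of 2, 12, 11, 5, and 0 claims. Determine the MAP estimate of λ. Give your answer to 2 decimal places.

λ̂_MAP = 5.29

Σxᵢ = 2+12+11+5+0 = 30, with n = 5.
Posterior ∝ λ^7e^(−2λ) · λ^30e^(−5λ) = λ^37e^(−7λ), i.e. Gamma(shape=38, rate=7).
The mode of a Gamma(a, b) with a ≥ 1 (shape–rate) is (a−1)/b = 37/7 ≈ 5.29.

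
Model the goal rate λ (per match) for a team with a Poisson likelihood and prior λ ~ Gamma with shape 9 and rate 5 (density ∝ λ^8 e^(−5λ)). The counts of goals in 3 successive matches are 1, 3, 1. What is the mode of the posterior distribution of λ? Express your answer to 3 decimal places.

Σxᵢ = 1+3+1 = 5, with n = 3.
Posterior ∝ λ^8e^(−5λ) · λ^5e^(−3λ) = λ^13e^(−8λ), i.e. Gamma(shape=14, rate=8).
The mode of a Gamma(a, b) with a ≥ 1 (shape–rate) is (a−1)/b = 13/8 ≈ 1.625.

λ̂_MAP = 1.625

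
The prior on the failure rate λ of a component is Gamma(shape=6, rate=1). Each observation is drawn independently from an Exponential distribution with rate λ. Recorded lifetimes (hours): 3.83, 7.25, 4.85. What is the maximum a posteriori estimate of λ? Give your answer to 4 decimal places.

The Exponential(rate=λ) likelihood is ∝ λ^n e^(−λΣtᵢ). Here n = 3 and Σtᵢ = 3.83 + 7.25 + 4.85 = 15.93.
Posterior ∝ λ^5e^(−1λ) · λ^3e^(−15.93λ) = λ^8e^(−16.93λ), i.e. Gamma(9, 16.93).
Mode = (a−1)/b = 8/16.93 ≈ 0.4725.

λ̂_MAP = 0.4725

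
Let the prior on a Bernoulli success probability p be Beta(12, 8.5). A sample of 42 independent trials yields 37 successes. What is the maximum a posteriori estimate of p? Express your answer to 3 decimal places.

Prior: Beta(12, 8.5).
Data: 37 successes in 42 trials. The binomial likelihood contributes p^37(1−p)^5, so the posterior is Beta(12+37, 8.5+5) = Beta(49, 13.5).
For Beta(a, b) with a, b > 1 the mode is (a−1)/(a+b−2) = 48/60.5 ≈ 0.793.

p̂_MAP = 0.793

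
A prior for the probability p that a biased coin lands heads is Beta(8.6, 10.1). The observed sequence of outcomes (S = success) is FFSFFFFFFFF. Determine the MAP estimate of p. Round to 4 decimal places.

Prior: Beta(8.6, 10.1).
Data: 1 success in 11 trials (from the sequence). The binomial likelihood contributes p(1−p)^10, so the posterior is Beta(8.6+1, 10.1+10) = Beta(9.6, 20.1).
For Beta(a, b) with a, b > 1 the mode is (a−1)/(a+b−2) = 8.6/27.7 ≈ 0.3105.

p̂_MAP = 0.3105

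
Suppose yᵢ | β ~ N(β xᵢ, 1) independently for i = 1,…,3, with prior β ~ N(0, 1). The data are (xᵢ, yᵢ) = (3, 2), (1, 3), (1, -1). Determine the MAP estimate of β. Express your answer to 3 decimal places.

log p(β | y) = −Σ(yᵢ − βxᵢ)²/(2·1) − β²/(2·1) + const.
Setting the derivative to zero: Σxᵢ(yᵢ − βxᵢ)/1 − β/1 = 0, so β = Σxᵢyᵢ / (Σxᵢ² + σ²/τ²).
Σxᵢyᵢ = 3·2 + 1·3 + 1·(-1) = 8; Σxᵢ² = 11; σ²/τ² = 1.
β̂_MAP = 8 / (11 + 1) = 8/12 ≈ 0.667.

β̂_MAP = 0.667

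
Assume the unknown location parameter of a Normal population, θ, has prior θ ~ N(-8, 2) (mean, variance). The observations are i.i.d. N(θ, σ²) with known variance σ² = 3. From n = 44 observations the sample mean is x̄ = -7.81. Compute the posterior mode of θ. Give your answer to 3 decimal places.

n = 44, x̄ = -7.81.
For a Normal prior and Normal likelihood with known variance, the posterior is Normal; its mode equals its mean, the precision-weighted average.
Prior precision 1/σ₀² = 1/2 = 0.5; data precision n/σ² = 44/3.
θ̂ = (0.5·(-8) + (44/3)·(-7.81)) / (0.5 + 44/3) = (-8891/75)/(91/6) = -17782/2275 ≈ -7.816.

θ̂_MAP = -7.816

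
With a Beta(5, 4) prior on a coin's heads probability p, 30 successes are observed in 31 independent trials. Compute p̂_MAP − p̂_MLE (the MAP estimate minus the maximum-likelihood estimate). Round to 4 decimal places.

Posterior is Beta(35, 5); MAP = (35−1)/(40−2) = 34/38 ≈ 0.89474.
MLE ignores the prior: p̂_MLE = k/n = 30/31 ≈ 0.96774.
Difference = 34/38 − 30/31 = -43/589 ≈ -0.0730.

MAP − MLE = -0.0730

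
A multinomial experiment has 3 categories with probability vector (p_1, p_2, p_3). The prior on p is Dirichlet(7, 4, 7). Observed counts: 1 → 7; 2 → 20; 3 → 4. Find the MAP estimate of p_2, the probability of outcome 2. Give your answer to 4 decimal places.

The posterior is Dirichlet(αᵢ + nᵢ) = Dirichlet(14, 24, 11).
For a Dirichlet(a₁,…,a_K) with all aᵢ > 1, the mode has j-th component (aⱼ − 1)/(Σaᵢ − K).
Here Σaᵢ = 49 and K = 3, so p_2 = (24 − 1)/(49 − 3) = 23/46 ≈ 0.5000.

MAP estimate: 0.5000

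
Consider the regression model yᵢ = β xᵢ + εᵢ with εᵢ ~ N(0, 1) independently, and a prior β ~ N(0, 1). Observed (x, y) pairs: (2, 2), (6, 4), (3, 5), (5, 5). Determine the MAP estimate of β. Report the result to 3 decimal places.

log p(β | y) = −Σ(yᵢ − βxᵢ)²/(2·1) − β²/(2·1) + const.
Setting the derivative to zero: Σxᵢ(yᵢ − βxᵢ)/1 − β/1 = 0, so β = Σxᵢyᵢ / (Σxᵢ² + σ²/τ²).
Σxᵢyᵢ = 2·2 + 6·4 + 3·5 + 5·5 = 68; Σxᵢ² = 74; σ²/τ² = 1.
β̂_MAP = 68 / (74 + 1) = 68/75 ≈ 0.907.

β̂_MAP = 0.907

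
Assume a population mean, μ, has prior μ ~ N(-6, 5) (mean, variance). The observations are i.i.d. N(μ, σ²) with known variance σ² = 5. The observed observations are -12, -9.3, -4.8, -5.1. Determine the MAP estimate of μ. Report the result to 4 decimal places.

n = 4; x̄ = ((-12) + (-9.3) + (-4.8) + (-5.1))/4 = -31.2/4 = -7.8.
For a Normal prior and Normal likelihood with known variance, the posterior is Normal; its mode equals its mean, the precision-weighted average.
Prior precision 1/σ₀² = 1/5 = 0.2; data precision n/σ² = 4/5 = 0.8.
μ̂ = (0.2·(-6) + 0.8·(-7.8)) / (0.2 + 0.8) = (-7.44)/1 = -7.4400.

μ̂_MAP = -7.4400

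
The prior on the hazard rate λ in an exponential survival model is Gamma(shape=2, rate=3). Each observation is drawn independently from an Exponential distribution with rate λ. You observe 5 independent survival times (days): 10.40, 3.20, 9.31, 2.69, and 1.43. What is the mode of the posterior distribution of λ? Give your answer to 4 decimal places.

The Exponential(rate=λ) likelihood is ∝ λ^n e^(−λΣtᵢ). Here n = 5 and Σtᵢ = 10.40 + 3.20 + 9.31 + 2.69 + 1.43 = 27.03.
Posterior ∝ λe^(−3λ) · λ^5e^(−27.03λ) = λ^6e^(−30.03λ), i.e. Gamma(7, 30.03).
Mode = (a−1)/b = 6/30.03 ≈ 0.1998.

λ̂_MAP = 0.1998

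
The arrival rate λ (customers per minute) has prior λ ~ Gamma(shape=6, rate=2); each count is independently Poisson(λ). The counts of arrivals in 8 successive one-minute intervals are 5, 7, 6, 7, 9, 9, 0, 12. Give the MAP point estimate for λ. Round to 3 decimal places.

λ̂_MAP = 6.000

Σxᵢ = 5+7+6+7+9+9+0+12 = 55, with n = 8.
Posterior ∝ λ^5e^(−2λ) · λ^55e^(−8λ) = λ^60e^(−10λ), i.e. Gamma(shape=61, rate=10).
The mode of a Gamma(a, b) with a ≥ 1 (shape–rate) is (a−1)/b = 60/10 ≈ 6.000.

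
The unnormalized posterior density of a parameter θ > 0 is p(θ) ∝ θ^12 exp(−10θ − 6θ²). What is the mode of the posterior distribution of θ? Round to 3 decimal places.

ℓ'(θ) = 12/θ − 10 − 12θ. Setting this to zero and multiplying by θ: 12θ² + 10θ − 12 = 0.
θ = (−10 + √(10² + 4·12·12)) / (2·12) = (−10 + √676) / 24 = (−10 + 26)/24 = 2/3.
ℓ''(θ) = −12/θ² − 12 < 0, confirming a maximum.

θ̂_MAP = 0.667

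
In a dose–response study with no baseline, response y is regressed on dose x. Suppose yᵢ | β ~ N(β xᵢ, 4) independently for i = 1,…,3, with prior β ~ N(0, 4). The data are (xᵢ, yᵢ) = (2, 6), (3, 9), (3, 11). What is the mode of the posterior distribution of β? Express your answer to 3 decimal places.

β̂_MAP = 3.130

log p(β | y) = −Σ(yᵢ − βxᵢ)²/(2·4) − β²/(2·4) + const.
Setting the derivative to zero: Σxᵢ(yᵢ − βxᵢ)/4 − β/4 = 0, so β = Σxᵢyᵢ / (Σxᵢ² + σ²/τ²).
Σxᵢyᵢ = 2·6 + 3·9 + 3·11 = 72; Σxᵢ² = 22; σ²/τ² = 1.
β̂_MAP = 72 / (22 + 1) = 72/23 ≈ 3.130.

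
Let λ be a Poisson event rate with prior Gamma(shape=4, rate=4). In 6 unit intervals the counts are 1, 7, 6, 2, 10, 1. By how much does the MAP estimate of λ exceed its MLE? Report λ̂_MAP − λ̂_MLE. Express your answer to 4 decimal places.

Σxᵢ = 27. Posterior is Gamma(31, 10); MAP = (31−1)/10 = 30/10 ≈ 3.00000.
MLE = x̄ = 27/6 ≈ 4.50000.
Difference = 30/10 − 27/6 = -3/2 ≈ -1.5000.

MAP − MLE = -1.5000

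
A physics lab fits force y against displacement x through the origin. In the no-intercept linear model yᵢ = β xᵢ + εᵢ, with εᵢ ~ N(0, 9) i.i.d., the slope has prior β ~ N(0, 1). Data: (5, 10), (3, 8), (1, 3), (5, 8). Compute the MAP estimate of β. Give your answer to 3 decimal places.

β̂_MAP = 1.696

log p(β | y) = −Σ(yᵢ − βxᵢ)²/(2·9) − β²/(2·1) + const.
Setting the derivative to zero: Σxᵢ(yᵢ − βxᵢ)/9 − β/1 = 0, so β = Σxᵢyᵢ / (Σxᵢ² + σ²/τ²).
Σxᵢyᵢ = 5·10 + 3·8 + 1·3 + 5·8 = 117; Σxᵢ² = 60; σ²/τ² = 9.
β̂_MAP = 117 / (60 + 9) = 117/69 ≈ 1.696.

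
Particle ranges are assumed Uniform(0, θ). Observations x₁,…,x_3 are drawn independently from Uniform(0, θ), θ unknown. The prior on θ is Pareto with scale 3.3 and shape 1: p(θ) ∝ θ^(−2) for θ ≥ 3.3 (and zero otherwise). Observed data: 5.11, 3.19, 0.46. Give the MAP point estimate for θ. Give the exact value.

θ̂_MAP = 5.11

The Uniform(0, θ) likelihood is θ^(−n) for θ ≥ max(xᵢ), zero otherwise. Here max(xᵢ) = 5.11.
Posterior ∝ θ^(−2) · θ^(−3) = θ^(−5) on θ ≥ max(3.3, 5.11) = 5.11.
This density is strictly decreasing in θ, so the posterior mode lies at the lower boundary of the support.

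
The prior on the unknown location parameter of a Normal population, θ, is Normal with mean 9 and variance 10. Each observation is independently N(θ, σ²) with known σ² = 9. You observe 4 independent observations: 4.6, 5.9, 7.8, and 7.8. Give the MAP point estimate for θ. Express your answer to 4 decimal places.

θ̂_MAP = 6.9796

n = 4; x̄ = (4.6 + 5.9 + 7.8 + 7.8)/4 = 26.1/4 = 6.525.
For a Normal prior and Normal likelihood with known variance, the posterior is Normal; its mode equals its mean, the precision-weighted average.
Prior precision 1/σ₀² = 1/10 = 0.1; data precision n/σ² = 4/9.
θ̂ = (0.1·9 + (4/9)·6.525) / (0.1 + 4/9) = 3.8/(49/90) = 342/49 ≈ 6.9796.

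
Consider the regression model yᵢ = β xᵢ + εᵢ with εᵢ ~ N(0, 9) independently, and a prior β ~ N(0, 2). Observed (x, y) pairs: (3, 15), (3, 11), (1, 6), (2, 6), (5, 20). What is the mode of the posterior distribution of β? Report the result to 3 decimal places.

β̂_MAP = 3.733

log p(β | y) = −Σ(yᵢ − βxᵢ)²/(2·9) − β²/(2·2) + const.
Setting the derivative to zero: Σxᵢ(yᵢ − βxᵢ)/9 − β/2 = 0, so β = Σxᵢyᵢ / (Σxᵢ² + σ²/τ²).
Σxᵢyᵢ = 3·15 + 3·11 + 1·6 + 2·6 + 5·20 = 196; Σxᵢ² = 48; σ²/τ² = 4.5.
β̂_MAP = 196 / (48 + 4.5) = 196/52.5 ≈ 3.733.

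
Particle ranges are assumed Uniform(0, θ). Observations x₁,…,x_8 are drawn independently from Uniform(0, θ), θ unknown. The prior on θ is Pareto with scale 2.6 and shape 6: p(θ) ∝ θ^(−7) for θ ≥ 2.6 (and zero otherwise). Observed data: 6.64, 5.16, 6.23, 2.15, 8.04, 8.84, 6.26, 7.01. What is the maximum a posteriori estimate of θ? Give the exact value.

θ̂_MAP = 8.84

The Uniform(0, θ) likelihood is θ^(−n) for θ ≥ max(xᵢ), zero otherwise. Here max(xᵢ) = 8.84.
Posterior ∝ θ^(−7) · θ^(−8) = θ^(−15) on θ ≥ max(2.6, 8.84) = 8.84.
This density is strictly decreasing in θ, so the posterior mode lies at the lower boundary of the support.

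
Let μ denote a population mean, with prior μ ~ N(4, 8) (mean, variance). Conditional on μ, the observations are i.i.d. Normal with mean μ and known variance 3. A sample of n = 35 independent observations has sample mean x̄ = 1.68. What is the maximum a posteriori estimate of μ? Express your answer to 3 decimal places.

μ̂_MAP = 1.705

n = 35, x̄ = 1.68.
For a Normal prior and Normal likelihood with known variance, the posterior is Normal; its mode equals its mean, the precision-weighted average.
Prior precision 1/σ₀² = 1/8 = 0.125; data precision n/σ² = 35/3.
μ̂ = (0.125·4 + (35/3)·1.68) / (0.125 + 35/3) = 20.1/(283/24) = 2412/1415 ≈ 1.705.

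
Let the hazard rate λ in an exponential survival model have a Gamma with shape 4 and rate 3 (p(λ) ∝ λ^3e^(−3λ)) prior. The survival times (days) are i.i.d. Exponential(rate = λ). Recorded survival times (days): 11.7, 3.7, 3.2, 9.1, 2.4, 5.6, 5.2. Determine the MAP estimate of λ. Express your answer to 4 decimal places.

λ̂_MAP = 0.2278

The Exponential(rate=λ) likelihood is ∝ λ^n e^(−λΣtᵢ). Here n = 7 and Σtᵢ = 11.7 + 3.7 + 3.2 + 9.1 + 2.4 + 5.6 + 5.2 = 40.9.
Posterior ∝ λ^3e^(−3λ) · λ^7e^(−40.9λ) = λ^10e^(−43.9λ), i.e. Gamma(11, 43.9).
Mode = (a−1)/b = 10/43.9 ≈ 0.2278.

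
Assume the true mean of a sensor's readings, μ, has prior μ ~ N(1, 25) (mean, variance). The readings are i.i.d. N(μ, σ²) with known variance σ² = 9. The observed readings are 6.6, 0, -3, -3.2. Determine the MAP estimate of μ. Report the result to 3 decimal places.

n = 4; x̄ = (6.6 + 0 + (-3) + (-3.2))/4 = 0.4/4 = 0.1.
For a Normal prior and Normal likelihood with known variance, the posterior is Normal; its mode equals its mean, the precision-weighted average.
Prior precision 1/σ₀² = 1/25 = 0.04; data precision n/σ² = 4/9.
μ̂ = (0.04·1 + (4/9)·0.1) / (0.04 + 4/9) = (19/225)/(109/225) = 19/109 ≈ 0.174.

μ̂_MAP = 0.174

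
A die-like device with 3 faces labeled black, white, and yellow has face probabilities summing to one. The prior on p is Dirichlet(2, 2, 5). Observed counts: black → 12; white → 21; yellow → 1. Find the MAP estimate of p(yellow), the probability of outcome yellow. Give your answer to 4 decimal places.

MAP estimate of p(yellow) = 0.1250

The posterior is Dirichlet(αᵢ + nᵢ) = Dirichlet(14, 23, 6).
For a Dirichlet(a₁,…,a_K) with all aᵢ > 1, the mode has j-th component (aⱼ − 1)/(Σaᵢ − K).
Here Σaᵢ = 43 and K = 3, so p(yellow) = (6 − 1)/(43 − 3) = 5/40 ≈ 0.1250.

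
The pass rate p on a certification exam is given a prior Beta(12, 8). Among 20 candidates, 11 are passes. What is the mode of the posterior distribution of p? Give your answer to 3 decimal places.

p̂_MAP = 0.579

Prior: Beta(12, 8).
Data: 11 successes in 20 trials. The binomial likelihood contributes p^11(1−p)^9, so the posterior is Beta(12+11, 8+9) = Beta(23, 17).
For Beta(a, b) with a, b > 1 the mode is (a−1)/(a+b−2) = 22/38 ≈ 0.579.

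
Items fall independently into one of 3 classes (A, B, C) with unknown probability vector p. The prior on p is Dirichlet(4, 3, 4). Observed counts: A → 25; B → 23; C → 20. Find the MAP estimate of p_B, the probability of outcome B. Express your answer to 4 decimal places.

MAP estimate of p_B = 0.3289

The posterior is Dirichlet(αᵢ + nᵢ) = Dirichlet(29, 26, 24).
For a Dirichlet(a₁,…,a_K) with all aᵢ > 1, the mode has j-th component (aⱼ − 1)/(Σaᵢ − K).
Here Σaᵢ = 79 and K = 3, so p_B = (26 − 1)/(79 − 3) = 25/76 ≈ 0.3289.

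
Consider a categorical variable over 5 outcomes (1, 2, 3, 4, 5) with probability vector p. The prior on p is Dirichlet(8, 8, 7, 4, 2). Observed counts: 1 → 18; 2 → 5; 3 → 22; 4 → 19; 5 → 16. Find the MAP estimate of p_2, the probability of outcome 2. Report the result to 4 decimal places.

The posterior is Dirichlet(αᵢ + nᵢ) = Dirichlet(26, 13, 29, 23, 18).
For a Dirichlet(a₁,…,a_K) with all aᵢ > 1, the mode has j-th component (aⱼ − 1)/(Σaᵢ − K).
Here Σaᵢ = 109 and K = 5, so p_2 = (13 − 1)/(109 − 5) = 12/104 ≈ 0.1154.

MAP estimate: 0.1154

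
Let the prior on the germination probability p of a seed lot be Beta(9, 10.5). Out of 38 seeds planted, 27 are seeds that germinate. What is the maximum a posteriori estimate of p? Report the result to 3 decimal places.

Prior: Beta(9, 10.5).
Data: 27 successes in 38 trials. The binomial likelihood contributes p^27(1−p)^11, so the posterior is Beta(9+27, 10.5+11) = Beta(36, 21.5).
For Beta(a, b) with a, b > 1 the mode is (a−1)/(a+b−2) = 35/55.5 ≈ 0.631.

p̂_MAP = 0.631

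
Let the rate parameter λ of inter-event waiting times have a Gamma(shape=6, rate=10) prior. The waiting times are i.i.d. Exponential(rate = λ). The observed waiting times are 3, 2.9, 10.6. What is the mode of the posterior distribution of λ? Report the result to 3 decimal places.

λ̂_MAP = 0.302

The Exponential(rate=λ) likelihood is ∝ λ^n e^(−λΣtᵢ). Here n = 3 and Σtᵢ = 3 + 2.9 + 10.6 = 16.5.
Posterior ∝ λ^5e^(−10λ) · λ^3e^(−16.5λ) = λ^8e^(−26.5λ), i.e. Gamma(9, 26.5).
Mode = (a−1)/b = 8/26.5 ≈ 0.302.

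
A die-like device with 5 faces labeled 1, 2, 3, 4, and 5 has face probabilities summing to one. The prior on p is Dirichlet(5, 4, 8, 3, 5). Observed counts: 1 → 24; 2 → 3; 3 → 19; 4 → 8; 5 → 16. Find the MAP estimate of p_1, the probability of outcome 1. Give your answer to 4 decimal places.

The posterior is Dirichlet(αᵢ + nᵢ) = Dirichlet(29, 7, 27, 11, 21).
For a Dirichlet(a₁,…,a_K) with all aᵢ > 1, the mode has j-th component (aⱼ − 1)/(Σaᵢ − K).
Here Σaᵢ = 95 and K = 5, so p_1 = (29 − 1)/(95 − 5) = 28/90 ≈ 0.3111.

MAP estimate: 0.3111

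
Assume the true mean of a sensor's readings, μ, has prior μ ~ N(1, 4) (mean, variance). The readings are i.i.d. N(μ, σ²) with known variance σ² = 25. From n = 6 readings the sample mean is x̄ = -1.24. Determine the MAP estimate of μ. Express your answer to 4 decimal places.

μ̂_MAP = -0.0971

n = 6, x̄ = -1.24.
For a Normal prior and Normal likelihood with known variance, the posterior is Normal; its mode equals its mean, the precision-weighted average.
Prior precision 1/σ₀² = 1/4 = 0.25; data precision n/σ² = 6/25 = 0.24.
μ̂ = (0.25·1 + 0.24·(-1.24)) / (0.25 + 0.24) = (-0.0476)/0.49 = -17/175 ≈ -0.0971.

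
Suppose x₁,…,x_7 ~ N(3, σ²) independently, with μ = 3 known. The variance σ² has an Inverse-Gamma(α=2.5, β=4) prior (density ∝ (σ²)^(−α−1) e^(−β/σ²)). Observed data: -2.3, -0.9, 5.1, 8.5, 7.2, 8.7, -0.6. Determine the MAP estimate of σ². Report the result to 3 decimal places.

Sum of squared deviations about the known mean: SS = (-2.3−3)² + (-0.9−3)² + (5.1−3)² + (8.5−3)² + (7.2−3)² + (8.7−3)² + (-0.6−3)² = 141.05.
The Normal likelihood contributes (σ²)^(−n/2) exp(−SS/(2σ²)), so the posterior is Inverse-Gamma(α + n/2, β + SS/2) = Inverse-Gamma(6, 74.525).
The mode of Inverse-Gamma(a, b) is b/(a+1) = 74.525/7 ≈ 10.646.

σ̂²_MAP = 10.646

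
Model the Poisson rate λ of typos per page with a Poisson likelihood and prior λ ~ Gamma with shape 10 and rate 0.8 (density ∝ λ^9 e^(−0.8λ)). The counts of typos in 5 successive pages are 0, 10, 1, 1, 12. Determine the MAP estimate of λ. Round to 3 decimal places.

λ̂_MAP = 5.690

Σxᵢ = 0+10+1+1+12 = 24, with n = 5.
Posterior ∝ λ^9e^(−0.8λ) · λ^24e^(−5λ) = λ^33e^(−5.8λ), i.e. Gamma(shape=34, rate=5.8).
The mode of a Gamma(a, b) with a ≥ 1 (shape–rate) is (a−1)/b = 33/5.8 ≈ 5.690.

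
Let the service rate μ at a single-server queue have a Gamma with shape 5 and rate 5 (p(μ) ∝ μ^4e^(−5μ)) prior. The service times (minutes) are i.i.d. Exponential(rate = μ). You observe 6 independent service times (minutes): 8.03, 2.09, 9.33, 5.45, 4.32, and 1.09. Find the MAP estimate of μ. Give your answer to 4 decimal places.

μ̂_MAP = 0.2832

The Exponential(rate=μ) likelihood is ∝ μ^n e^(−μΣtᵢ). Here n = 6 and Σtᵢ = 8.03 + 2.09 + 9.33 + 5.45 + 4.32 + 1.09 = 30.31.
Posterior ∝ μ^4e^(−5μ) · μ^6e^(−30.31μ) = μ^10e^(−35.31μ), i.e. Gamma(11, 35.31).
Mode = (a−1)/b = 10/35.31 ≈ 0.2832.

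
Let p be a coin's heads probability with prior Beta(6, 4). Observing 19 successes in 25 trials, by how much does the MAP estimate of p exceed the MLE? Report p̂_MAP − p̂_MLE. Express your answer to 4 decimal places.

MAP − MLE = -0.0327

Posterior is Beta(25, 10); MAP = (25−1)/(35−2) = 24/33 ≈ 0.72727.
MLE ignores the prior: p̂_MLE = k/n = 19/25 ≈ 0.76000.
Difference = 24/33 − 19/25 = -9/275 ≈ -0.0327.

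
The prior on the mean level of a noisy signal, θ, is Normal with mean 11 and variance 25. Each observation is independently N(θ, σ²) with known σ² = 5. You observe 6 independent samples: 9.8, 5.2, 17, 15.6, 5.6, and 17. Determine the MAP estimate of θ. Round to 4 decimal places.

n = 6; x̄ = (9.8 + 5.2 + 17 + 15.6 + 5.6 + 17)/6 = 70.2/6 = 11.7.
For a Normal prior and Normal likelihood with known variance, the posterior is Normal; its mode equals its mean, the precision-weighted average.
Prior precision 1/σ₀² = 1/25 = 0.04; data precision n/σ² = 6/5 = 1.2.
θ̂ = (0.04·11 + 1.2·11.7) / (0.04 + 1.2) = 14.48/1.24 = 362/31 ≈ 11.6774.

θ̂_MAP = 11.6774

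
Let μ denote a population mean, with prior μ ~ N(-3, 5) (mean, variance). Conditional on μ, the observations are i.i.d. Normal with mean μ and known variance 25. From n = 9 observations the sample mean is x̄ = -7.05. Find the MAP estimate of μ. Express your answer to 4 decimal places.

μ̂_MAP = -5.6036

n = 9, x̄ = -7.05.
For a Normal prior and Normal likelihood with known variance, the posterior is Normal; its mode equals its mean, the precision-weighted average.
Prior precision 1/σ₀² = 1/5 = 0.2; data precision n/σ² = 9/25 = 0.36.
μ̂ = (0.2·(-3) + 0.36·(-7.05)) / (0.2 + 0.36) = (-3.138)/0.56 = -1569/280 ≈ -5.6036.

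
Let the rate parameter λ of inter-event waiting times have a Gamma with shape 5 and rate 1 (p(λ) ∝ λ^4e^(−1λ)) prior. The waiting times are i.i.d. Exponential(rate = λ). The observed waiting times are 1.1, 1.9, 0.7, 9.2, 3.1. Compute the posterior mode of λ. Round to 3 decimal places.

λ̂_MAP = 0.529

The Exponential(rate=λ) likelihood is ∝ λ^n e^(−λΣtᵢ). Here n = 5 and Σtᵢ = 1.1 + 1.9 + 0.7 + 9.2 + 3.1 = 16.
Posterior ∝ λ^4e^(−1λ) · λ^5e^(−16λ) = λ^9e^(−17λ), i.e. Gamma(10, 17).
Mode = (a−1)/b = 9/17 ≈ 0.529.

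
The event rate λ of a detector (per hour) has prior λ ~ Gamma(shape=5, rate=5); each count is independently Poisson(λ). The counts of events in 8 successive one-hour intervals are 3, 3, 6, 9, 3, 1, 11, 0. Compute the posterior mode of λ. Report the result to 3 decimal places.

Σxᵢ = 3+3+6+9+3+1+11+0 = 36, with n = 8.
Posterior ∝ λ^4e^(−5λ) · λ^36e^(−8λ) = λ^40e^(−13λ), i.e. Gamma(shape=41, rate=13).
The mode of a Gamma(a, b) with a ≥ 1 (shape–rate) is (a−1)/b = 40/13 ≈ 3.077.

λ̂_MAP = 3.077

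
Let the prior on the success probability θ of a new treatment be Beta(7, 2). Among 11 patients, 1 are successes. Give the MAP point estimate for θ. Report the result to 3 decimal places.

θ̂_MAP = 0.389

Prior: Beta(7, 2).
Data: 1 success in 11 trials. The binomial likelihood contributes θ(1−θ)^10, so the posterior is Beta(7+1, 2+10) = Beta(8, 12).
For Beta(a, b) with a, b > 1 the mode is (a−1)/(a+b−2) = 7/18 ≈ 0.389.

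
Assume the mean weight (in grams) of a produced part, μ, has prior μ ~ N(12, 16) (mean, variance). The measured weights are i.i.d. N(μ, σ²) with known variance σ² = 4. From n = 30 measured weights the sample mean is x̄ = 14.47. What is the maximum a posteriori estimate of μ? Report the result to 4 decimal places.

n = 30, x̄ = 14.47.
For a Normal prior and Normal likelihood with known variance, the posterior is Normal; its mode equals its mean, the precision-weighted average.
Prior precision 1/σ₀² = 1/16 = 0.0625; data precision n/σ² = 30/4 = 7.5.
μ̂ = (0.0625·12 + 7.5·14.47) / (0.0625 + 7.5) = 109.275/7.5625 = 8742/605 ≈ 14.4496.

μ̂_MAP = 14.4496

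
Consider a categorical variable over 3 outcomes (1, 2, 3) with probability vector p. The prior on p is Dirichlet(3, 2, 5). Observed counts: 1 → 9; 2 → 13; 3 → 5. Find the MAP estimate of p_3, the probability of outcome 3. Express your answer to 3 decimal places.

The posterior is Dirichlet(αᵢ + nᵢ) = Dirichlet(12, 15, 10).
For a Dirichlet(a₁,…,a_K) with all aᵢ > 1, the mode has j-th component (aⱼ − 1)/(Σaᵢ − K).
Here Σaᵢ = 37 and K = 3, so p_3 = (10 − 1)/(37 − 3) = 9/34 ≈ 0.265.

MAP estimate: 0.265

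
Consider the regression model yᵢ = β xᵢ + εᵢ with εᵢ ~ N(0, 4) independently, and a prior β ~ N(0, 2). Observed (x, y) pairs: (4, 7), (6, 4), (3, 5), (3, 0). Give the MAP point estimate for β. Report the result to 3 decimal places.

log p(β | y) = −Σ(yᵢ − βxᵢ)²/(2·4) − β²/(2·2) + const.
Setting the derivative to zero: Σxᵢ(yᵢ − βxᵢ)/4 − β/2 = 0, so β = Σxᵢyᵢ / (Σxᵢ² + σ²/τ²).
Σxᵢyᵢ = 4·7 + 6·4 + 3·5 + 3·0 = 67; Σxᵢ² = 70; σ²/τ² = 2.
β̂_MAP = 67 / (70 + 2) = 67/72 ≈ 0.931.

β̂_MAP = 0.931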